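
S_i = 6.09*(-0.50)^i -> [6.09, -3.04, 1.52, -0.76, 0.38]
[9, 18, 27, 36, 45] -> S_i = 9 + 9*i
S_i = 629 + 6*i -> [629, 635, 641, 647, 653]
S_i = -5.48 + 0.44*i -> [-5.48, -5.04, -4.6, -4.16, -3.72]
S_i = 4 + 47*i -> [4, 51, 98, 145, 192]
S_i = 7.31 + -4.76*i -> [7.31, 2.55, -2.21, -6.97, -11.73]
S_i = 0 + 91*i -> [0, 91, 182, 273, 364]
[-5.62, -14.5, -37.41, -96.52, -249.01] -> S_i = -5.62*2.58^i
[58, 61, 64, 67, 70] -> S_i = 58 + 3*i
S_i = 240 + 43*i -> [240, 283, 326, 369, 412]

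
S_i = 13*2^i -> [13, 26, 52, 104, 208]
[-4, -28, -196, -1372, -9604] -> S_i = -4*7^i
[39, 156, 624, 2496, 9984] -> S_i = 39*4^i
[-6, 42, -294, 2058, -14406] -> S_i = -6*-7^i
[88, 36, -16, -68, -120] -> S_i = 88 + -52*i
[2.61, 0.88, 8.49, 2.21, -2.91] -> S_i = Random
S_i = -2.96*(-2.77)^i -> [-2.96, 8.2, -22.71, 62.91, -174.27]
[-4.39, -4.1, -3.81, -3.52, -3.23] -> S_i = -4.39 + 0.29*i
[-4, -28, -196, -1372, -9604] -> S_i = -4*7^i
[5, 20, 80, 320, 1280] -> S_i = 5*4^i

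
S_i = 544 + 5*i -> [544, 549, 554, 559, 564]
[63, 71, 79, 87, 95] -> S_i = 63 + 8*i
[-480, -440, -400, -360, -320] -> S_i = -480 + 40*i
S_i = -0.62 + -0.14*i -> [-0.62, -0.76, -0.9, -1.04, -1.18]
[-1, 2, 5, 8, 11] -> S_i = -1 + 3*i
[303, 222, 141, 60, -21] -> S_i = 303 + -81*i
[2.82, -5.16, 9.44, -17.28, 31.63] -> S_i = 2.82*(-1.83)^i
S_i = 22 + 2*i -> [22, 24, 26, 28, 30]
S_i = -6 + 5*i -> [-6, -1, 4, 9, 14]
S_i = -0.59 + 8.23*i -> [-0.59, 7.64, 15.87, 24.1, 32.33]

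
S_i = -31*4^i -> [-31, -124, -496, -1984, -7936]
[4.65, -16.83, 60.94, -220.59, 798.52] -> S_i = 4.65*(-3.62)^i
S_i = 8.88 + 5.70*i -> [8.88, 14.58, 20.28, 25.98, 31.68]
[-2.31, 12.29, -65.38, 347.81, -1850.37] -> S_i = -2.31*(-5.32)^i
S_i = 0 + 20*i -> [0, 20, 40, 60, 80]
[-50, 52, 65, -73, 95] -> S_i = Random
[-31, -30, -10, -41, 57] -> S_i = Random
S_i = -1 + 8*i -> [-1, 7, 15, 23, 31]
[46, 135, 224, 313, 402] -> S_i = 46 + 89*i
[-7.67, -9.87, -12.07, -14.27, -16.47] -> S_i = -7.67 + -2.20*i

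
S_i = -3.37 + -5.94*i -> [-3.37, -9.31, -15.25, -21.19, -27.13]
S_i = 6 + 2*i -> [6, 8, 10, 12, 14]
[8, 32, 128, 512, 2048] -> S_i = 8*4^i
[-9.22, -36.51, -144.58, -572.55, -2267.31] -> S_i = -9.22*3.96^i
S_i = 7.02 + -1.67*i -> [7.02, 5.35, 3.68, 2.01, 0.34]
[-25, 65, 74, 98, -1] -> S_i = Random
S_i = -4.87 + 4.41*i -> [-4.87, -0.46, 3.95, 8.36, 12.77]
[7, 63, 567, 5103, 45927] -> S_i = 7*9^i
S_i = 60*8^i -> [60, 480, 3840, 30720, 245760]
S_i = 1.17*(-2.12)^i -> [1.17, -2.48, 5.26, -11.15, 23.63]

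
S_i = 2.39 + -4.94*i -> [2.39, -2.55, -7.49, -12.43, -17.37]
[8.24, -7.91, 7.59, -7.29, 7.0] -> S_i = 8.24*(-0.96)^i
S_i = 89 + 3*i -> [89, 92, 95, 98, 101]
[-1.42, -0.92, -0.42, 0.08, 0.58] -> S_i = -1.42 + 0.50*i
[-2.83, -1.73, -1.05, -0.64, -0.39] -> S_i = -2.83*0.61^i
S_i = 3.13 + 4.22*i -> [3.13, 7.35, 11.57, 15.79, 20.01]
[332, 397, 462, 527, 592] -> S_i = 332 + 65*i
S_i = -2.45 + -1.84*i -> [-2.45, -4.29, -6.13, -7.97, -9.81]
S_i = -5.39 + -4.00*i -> [-5.39, -9.39, -13.39, -17.39, -21.39]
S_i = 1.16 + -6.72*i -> [1.16, -5.56, -12.28, -19.0, -25.72]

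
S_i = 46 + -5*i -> [46, 41, 36, 31, 26]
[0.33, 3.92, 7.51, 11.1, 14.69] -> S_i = 0.33 + 3.59*i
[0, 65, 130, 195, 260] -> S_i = 0 + 65*i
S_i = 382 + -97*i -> [382, 285, 188, 91, -6]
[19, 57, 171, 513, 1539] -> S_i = 19*3^i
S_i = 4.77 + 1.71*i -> [4.77, 6.48, 8.19, 9.9, 11.61]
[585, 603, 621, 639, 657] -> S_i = 585 + 18*i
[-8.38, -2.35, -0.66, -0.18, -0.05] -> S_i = -8.38*0.28^i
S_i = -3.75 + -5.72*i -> [-3.75, -9.47, -15.19, -20.91, -26.63]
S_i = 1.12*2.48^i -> [1.12, 2.78, 6.89, 17.08, 42.37]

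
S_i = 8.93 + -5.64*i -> [8.93, 3.29, -2.35, -7.99, -13.63]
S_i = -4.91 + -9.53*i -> [-4.91, -14.44, -23.97, -33.5, -43.03]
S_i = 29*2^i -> [29, 58, 116, 232, 464]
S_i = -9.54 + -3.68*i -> [-9.54, -13.22, -16.9, -20.58, -24.26]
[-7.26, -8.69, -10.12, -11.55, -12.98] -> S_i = -7.26 + -1.43*i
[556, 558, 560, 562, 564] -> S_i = 556 + 2*i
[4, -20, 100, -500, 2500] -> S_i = 4*-5^i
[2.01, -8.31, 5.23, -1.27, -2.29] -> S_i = Random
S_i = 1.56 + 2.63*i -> [1.56, 4.19, 6.82, 9.45, 12.08]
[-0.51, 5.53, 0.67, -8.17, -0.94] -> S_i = Random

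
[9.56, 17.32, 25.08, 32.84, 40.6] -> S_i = 9.56 + 7.76*i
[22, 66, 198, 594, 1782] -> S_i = 22*3^i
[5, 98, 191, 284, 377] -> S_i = 5 + 93*i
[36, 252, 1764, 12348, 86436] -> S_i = 36*7^i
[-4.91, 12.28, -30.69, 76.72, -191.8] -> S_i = -4.91*(-2.50)^i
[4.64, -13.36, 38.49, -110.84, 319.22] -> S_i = 4.64*(-2.88)^i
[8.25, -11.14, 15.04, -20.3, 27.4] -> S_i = 8.25*(-1.35)^i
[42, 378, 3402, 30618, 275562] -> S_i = 42*9^i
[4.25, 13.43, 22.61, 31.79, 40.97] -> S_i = 4.25 + 9.18*i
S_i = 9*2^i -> [9, 18, 36, 72, 144]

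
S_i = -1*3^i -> [-1, -3, -9, -27, -81]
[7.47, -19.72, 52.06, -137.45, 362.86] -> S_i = 7.47*(-2.64)^i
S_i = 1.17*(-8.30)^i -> [1.17, -9.71, 80.6, -668.99, 5552.62]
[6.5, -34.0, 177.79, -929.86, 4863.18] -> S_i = 6.50*(-5.23)^i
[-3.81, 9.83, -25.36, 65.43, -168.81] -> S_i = -3.81*(-2.58)^i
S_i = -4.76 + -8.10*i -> [-4.76, -12.86, -20.96, -29.06, -37.16]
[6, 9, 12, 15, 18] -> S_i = 6 + 3*i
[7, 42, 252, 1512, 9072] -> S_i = 7*6^i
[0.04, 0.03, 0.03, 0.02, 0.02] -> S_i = 0.04*0.82^i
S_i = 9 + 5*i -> [9, 14, 19, 24, 29]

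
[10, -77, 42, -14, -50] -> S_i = Random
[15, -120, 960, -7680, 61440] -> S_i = 15*-8^i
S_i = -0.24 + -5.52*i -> [-0.24, -5.76, -11.28, -16.8, -22.32]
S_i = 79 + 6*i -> [79, 85, 91, 97, 103]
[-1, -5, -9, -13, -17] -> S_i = -1 + -4*i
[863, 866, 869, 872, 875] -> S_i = 863 + 3*i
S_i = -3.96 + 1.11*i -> [-3.96, -2.85, -1.74, -0.63, 0.48]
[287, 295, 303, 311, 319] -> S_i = 287 + 8*i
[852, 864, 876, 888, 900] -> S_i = 852 + 12*i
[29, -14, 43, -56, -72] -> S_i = Random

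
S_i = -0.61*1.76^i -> [-0.61, -1.07, -1.89, -3.33, -5.85]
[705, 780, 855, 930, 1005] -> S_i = 705 + 75*i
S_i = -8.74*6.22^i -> [-8.74, -54.36, -338.14, -2103.21, -13081.96]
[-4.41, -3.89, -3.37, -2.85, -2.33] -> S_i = -4.41 + 0.52*i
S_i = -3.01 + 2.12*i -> [-3.01, -0.89, 1.23, 3.35, 5.47]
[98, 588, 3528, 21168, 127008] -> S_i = 98*6^i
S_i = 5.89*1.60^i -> [5.89, 9.42, 15.08, 24.13, 38.6]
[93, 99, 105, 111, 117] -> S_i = 93 + 6*i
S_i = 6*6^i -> [6, 36, 216, 1296, 7776]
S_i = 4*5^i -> [4, 20, 100, 500, 2500]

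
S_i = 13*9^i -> [13, 117, 1053, 9477, 85293]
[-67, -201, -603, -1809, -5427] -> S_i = -67*3^i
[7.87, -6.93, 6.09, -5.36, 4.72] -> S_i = 7.87*(-0.88)^i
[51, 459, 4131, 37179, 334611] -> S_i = 51*9^i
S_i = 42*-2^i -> [42, -84, 168, -336, 672]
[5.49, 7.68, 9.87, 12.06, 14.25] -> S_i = 5.49 + 2.19*i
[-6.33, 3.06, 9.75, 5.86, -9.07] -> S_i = Random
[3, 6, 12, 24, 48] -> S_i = 3*2^i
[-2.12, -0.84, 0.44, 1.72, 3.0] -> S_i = -2.12 + 1.28*i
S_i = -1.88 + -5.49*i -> [-1.88, -7.37, -12.86, -18.35, -23.84]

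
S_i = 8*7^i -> [8, 56, 392, 2744, 19208]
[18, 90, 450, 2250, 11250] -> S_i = 18*5^i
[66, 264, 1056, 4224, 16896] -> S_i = 66*4^i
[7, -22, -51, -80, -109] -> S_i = 7 + -29*i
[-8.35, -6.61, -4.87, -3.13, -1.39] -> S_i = -8.35 + 1.74*i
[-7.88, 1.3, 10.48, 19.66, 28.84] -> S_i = -7.88 + 9.18*i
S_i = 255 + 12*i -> [255, 267, 279, 291, 303]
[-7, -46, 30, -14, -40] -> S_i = Random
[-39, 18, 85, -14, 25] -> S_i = Random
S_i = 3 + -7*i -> [3, -4, -11, -18, -25]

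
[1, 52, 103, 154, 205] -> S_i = 1 + 51*i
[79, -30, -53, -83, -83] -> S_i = Random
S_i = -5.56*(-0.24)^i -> [-5.56, 1.33, -0.32, 0.08, -0.02]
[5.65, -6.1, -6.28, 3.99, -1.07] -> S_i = Random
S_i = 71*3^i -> [71, 213, 639, 1917, 5751]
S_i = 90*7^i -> [90, 630, 4410, 30870, 216090]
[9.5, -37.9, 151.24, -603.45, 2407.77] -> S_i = 9.50*(-3.99)^i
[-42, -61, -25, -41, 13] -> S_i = Random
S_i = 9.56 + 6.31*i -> [9.56, 15.87, 22.18, 28.49, 34.8]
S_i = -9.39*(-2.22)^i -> [-9.39, 20.85, -46.28, 102.74, -228.07]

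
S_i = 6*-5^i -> [6, -30, 150, -750, 3750]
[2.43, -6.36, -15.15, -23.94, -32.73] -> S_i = 2.43 + -8.79*i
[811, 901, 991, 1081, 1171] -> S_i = 811 + 90*i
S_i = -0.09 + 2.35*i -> [-0.09, 2.26, 4.61, 6.96, 9.31]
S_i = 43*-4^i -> [43, -172, 688, -2752, 11008]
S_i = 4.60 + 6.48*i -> [4.6, 11.08, 17.56, 24.04, 30.52]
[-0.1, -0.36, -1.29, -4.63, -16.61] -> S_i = -0.10*3.59^i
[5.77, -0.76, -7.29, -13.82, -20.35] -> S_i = 5.77 + -6.53*i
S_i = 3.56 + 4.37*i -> [3.56, 7.93, 12.3, 16.67, 21.04]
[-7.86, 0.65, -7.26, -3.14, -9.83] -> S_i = Random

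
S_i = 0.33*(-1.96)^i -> [0.33, -0.65, 1.27, -2.48, 4.87]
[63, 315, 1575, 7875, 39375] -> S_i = 63*5^i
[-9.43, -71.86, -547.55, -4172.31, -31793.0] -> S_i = -9.43*7.62^i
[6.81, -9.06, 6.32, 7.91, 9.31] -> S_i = Random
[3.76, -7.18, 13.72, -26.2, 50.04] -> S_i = 3.76*(-1.91)^i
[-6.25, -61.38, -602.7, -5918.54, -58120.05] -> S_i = -6.25*9.82^i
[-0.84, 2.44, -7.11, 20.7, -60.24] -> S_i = -0.84*(-2.91)^i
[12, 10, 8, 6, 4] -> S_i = 12 + -2*i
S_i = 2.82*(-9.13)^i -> [2.82, -25.75, 235.07, -2146.16, 19594.41]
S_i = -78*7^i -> [-78, -546, -3822, -26754, -187278]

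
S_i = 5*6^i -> [5, 30, 180, 1080, 6480]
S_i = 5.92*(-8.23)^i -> [5.92, -48.72, 400.98, -3300.06, 27159.45]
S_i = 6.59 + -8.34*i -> [6.59, -1.75, -10.09, -18.43, -26.77]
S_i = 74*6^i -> [74, 444, 2664, 15984, 95904]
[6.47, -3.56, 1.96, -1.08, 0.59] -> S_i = 6.47*(-0.55)^i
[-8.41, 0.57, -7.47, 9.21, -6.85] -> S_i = Random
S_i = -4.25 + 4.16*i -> [-4.25, -0.09, 4.07, 8.23, 12.39]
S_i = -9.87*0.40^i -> [-9.87, -3.95, -1.58, -0.63, -0.25]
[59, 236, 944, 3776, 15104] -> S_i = 59*4^i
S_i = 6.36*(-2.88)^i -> [6.36, -18.32, 52.75, -151.93, 437.55]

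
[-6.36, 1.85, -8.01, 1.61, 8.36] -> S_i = Random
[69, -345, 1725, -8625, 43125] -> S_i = 69*-5^i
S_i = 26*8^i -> [26, 208, 1664, 13312, 106496]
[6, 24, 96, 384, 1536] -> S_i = 6*4^i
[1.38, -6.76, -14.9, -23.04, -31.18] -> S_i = 1.38 + -8.14*i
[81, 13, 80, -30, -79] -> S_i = Random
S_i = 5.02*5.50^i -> [5.02, 27.61, 151.85, 835.2, 4593.61]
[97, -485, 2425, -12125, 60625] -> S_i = 97*-5^i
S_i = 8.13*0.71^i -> [8.13, 5.77, 4.1, 2.91, 2.07]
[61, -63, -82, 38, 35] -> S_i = Random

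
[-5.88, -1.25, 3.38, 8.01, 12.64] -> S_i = -5.88 + 4.63*i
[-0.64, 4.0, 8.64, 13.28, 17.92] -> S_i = -0.64 + 4.64*i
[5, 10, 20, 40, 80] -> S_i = 5*2^i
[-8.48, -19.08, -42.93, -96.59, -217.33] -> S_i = -8.48*2.25^i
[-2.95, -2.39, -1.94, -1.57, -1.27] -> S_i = -2.95*0.81^i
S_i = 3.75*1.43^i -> [3.75, 5.36, 7.67, 10.97, 15.68]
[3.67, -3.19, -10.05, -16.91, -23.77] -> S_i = 3.67 + -6.86*i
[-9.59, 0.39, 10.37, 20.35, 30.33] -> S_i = -9.59 + 9.98*i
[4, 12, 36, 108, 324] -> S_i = 4*3^i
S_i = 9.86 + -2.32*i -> [9.86, 7.54, 5.22, 2.9, 0.58]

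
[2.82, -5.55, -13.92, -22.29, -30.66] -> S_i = 2.82 + -8.37*i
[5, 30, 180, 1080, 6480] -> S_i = 5*6^i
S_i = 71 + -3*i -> [71, 68, 65, 62, 59]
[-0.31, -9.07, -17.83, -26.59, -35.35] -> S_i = -0.31 + -8.76*i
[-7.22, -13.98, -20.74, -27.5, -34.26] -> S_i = -7.22 + -6.76*i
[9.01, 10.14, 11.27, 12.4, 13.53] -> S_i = 9.01 + 1.13*i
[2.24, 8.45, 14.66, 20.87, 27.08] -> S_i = 2.24 + 6.21*i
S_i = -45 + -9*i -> [-45, -54, -63, -72, -81]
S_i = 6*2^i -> [6, 12, 24, 48, 96]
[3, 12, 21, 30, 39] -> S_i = 3 + 9*i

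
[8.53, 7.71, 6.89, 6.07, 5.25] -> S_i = 8.53 + -0.82*i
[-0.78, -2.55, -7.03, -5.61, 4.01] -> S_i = Random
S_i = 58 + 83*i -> [58, 141, 224, 307, 390]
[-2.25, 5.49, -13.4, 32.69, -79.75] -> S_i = -2.25*(-2.44)^i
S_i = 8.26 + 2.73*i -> [8.26, 10.99, 13.72, 16.45, 19.18]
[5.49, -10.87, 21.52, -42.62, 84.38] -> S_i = 5.49*(-1.98)^i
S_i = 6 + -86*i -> [6, -80, -166, -252, -338]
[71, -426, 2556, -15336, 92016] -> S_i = 71*-6^i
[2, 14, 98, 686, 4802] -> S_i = 2*7^i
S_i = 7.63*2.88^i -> [7.63, 21.97, 63.29, 182.26, 524.92]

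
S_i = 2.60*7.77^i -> [2.6, 20.2, 156.97, 1219.65, 9476.71]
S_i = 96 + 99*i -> [96, 195, 294, 393, 492]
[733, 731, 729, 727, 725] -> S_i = 733 + -2*i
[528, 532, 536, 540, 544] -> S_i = 528 + 4*i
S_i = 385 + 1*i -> [385, 386, 387, 388, 389]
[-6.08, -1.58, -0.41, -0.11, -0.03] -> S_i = -6.08*0.26^i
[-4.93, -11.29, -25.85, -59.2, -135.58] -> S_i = -4.93*2.29^i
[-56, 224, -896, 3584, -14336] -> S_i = -56*-4^i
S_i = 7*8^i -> [7, 56, 448, 3584, 28672]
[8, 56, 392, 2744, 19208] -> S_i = 8*7^i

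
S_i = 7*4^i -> [7, 28, 112, 448, 1792]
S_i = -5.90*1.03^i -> [-5.9, -6.08, -6.26, -6.45, -6.64]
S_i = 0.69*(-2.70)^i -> [0.69, -1.86, 5.03, -13.58, 36.67]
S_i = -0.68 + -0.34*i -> [-0.68, -1.02, -1.36, -1.7, -2.04]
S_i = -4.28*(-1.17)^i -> [-4.28, 5.01, -5.86, 6.85, -8.02]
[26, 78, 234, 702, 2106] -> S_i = 26*3^i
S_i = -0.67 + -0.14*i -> [-0.67, -0.81, -0.95, -1.09, -1.23]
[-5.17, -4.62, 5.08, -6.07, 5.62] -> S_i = Random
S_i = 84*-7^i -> [84, -588, 4116, -28812, 201684]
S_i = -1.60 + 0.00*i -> [-1.6, -1.6, -1.6, -1.6, -1.6]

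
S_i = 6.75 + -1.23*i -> [6.75, 5.52, 4.29, 3.06, 1.83]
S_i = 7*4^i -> [7, 28, 112, 448, 1792]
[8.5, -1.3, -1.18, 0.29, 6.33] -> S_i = Random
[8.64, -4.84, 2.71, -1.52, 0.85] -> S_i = 8.64*(-0.56)^i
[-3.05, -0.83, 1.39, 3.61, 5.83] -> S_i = -3.05 + 2.22*i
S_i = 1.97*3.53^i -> [1.97, 6.95, 24.55, 86.65, 305.89]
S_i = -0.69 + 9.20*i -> [-0.69, 8.51, 17.71, 26.91, 36.11]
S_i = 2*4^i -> [2, 8, 32, 128, 512]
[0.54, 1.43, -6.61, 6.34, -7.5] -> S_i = Random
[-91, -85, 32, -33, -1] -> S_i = Random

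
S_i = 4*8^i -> [4, 32, 256, 2048, 16384]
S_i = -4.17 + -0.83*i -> [-4.17, -5.0, -5.83, -6.66, -7.49]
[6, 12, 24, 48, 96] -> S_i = 6*2^i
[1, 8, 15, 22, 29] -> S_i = 1 + 7*i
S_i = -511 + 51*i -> [-511, -460, -409, -358, -307]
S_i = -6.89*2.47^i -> [-6.89, -17.02, -42.04, -103.83, -256.45]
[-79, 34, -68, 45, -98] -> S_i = Random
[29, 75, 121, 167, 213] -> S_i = 29 + 46*i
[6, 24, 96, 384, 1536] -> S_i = 6*4^i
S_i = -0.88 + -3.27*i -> [-0.88, -4.15, -7.42, -10.69, -13.96]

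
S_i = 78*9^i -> [78, 702, 6318, 56862, 511758]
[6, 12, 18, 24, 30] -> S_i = 6 + 6*i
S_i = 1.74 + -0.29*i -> [1.74, 1.45, 1.16, 0.87, 0.58]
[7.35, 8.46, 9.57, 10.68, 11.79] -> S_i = 7.35 + 1.11*i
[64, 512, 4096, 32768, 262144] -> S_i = 64*8^i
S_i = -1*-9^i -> [-1, 9, -81, 729, -6561]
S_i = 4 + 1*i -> [4, 5, 6, 7, 8]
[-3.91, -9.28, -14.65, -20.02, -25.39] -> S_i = -3.91 + -5.37*i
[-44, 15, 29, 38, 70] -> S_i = Random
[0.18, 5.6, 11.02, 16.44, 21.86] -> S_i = 0.18 + 5.42*i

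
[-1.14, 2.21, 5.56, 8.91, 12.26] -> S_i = -1.14 + 3.35*i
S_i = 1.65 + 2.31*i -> [1.65, 3.96, 6.27, 8.58, 10.89]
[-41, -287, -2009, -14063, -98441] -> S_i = -41*7^i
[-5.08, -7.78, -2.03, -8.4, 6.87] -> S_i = Random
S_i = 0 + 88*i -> [0, 88, 176, 264, 352]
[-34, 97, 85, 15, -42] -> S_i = Random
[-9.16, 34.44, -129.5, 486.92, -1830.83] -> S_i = -9.16*(-3.76)^i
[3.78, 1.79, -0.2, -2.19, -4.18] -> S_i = 3.78 + -1.99*i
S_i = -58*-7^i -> [-58, 406, -2842, 19894, -139258]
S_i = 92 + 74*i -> [92, 166, 240, 314, 388]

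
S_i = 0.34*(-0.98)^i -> [0.34, -0.33, 0.33, -0.32, 0.31]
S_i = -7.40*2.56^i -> [-7.4, -18.94, -48.5, -124.15, -317.83]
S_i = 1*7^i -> [1, 7, 49, 343, 2401]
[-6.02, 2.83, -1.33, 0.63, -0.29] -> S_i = -6.02*(-0.47)^i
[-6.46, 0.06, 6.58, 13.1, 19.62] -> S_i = -6.46 + 6.52*i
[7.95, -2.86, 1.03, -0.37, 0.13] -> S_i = 7.95*(-0.36)^i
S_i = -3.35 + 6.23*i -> [-3.35, 2.88, 9.11, 15.34, 21.57]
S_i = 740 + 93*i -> [740, 833, 926, 1019, 1112]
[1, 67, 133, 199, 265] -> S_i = 1 + 66*i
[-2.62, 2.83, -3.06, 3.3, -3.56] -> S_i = -2.62*(-1.08)^i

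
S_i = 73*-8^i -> [73, -584, 4672, -37376, 299008]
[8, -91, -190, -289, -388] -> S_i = 8 + -99*i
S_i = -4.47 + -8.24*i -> [-4.47, -12.71, -20.95, -29.19, -37.43]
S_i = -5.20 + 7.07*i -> [-5.2, 1.87, 8.94, 16.01, 23.08]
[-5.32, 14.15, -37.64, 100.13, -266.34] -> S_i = -5.32*(-2.66)^i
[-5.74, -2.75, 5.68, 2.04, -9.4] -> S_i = Random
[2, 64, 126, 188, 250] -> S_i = 2 + 62*i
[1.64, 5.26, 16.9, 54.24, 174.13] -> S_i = 1.64*3.21^i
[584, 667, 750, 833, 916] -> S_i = 584 + 83*i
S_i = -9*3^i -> [-9, -27, -81, -243, -729]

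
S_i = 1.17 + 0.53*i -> [1.17, 1.7, 2.23, 2.76, 3.29]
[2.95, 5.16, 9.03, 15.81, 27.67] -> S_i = 2.95*1.75^i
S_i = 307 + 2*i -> [307, 309, 311, 313, 315]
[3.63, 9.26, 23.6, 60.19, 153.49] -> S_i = 3.63*2.55^i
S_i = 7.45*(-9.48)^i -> [7.45, -70.63, 669.53, -6347.19, 60171.33]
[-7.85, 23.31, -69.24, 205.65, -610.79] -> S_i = -7.85*(-2.97)^i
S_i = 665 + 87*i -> [665, 752, 839, 926, 1013]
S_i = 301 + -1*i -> [301, 300, 299, 298, 297]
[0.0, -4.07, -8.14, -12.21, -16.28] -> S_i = 0.00 + -4.07*i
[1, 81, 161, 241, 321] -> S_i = 1 + 80*i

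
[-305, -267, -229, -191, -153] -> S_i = -305 + 38*i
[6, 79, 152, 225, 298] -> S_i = 6 + 73*i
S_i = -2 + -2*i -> [-2, -4, -6, -8, -10]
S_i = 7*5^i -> [7, 35, 175, 875, 4375]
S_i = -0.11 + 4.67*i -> [-0.11, 4.56, 9.23, 13.9, 18.57]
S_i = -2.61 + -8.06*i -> [-2.61, -10.67, -18.73, -26.79, -34.85]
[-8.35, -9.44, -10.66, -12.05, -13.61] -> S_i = -8.35*1.13^i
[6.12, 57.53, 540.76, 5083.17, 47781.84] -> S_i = 6.12*9.40^i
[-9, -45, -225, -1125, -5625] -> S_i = -9*5^i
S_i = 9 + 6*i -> [9, 15, 21, 27, 33]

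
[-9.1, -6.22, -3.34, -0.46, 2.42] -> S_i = -9.10 + 2.88*i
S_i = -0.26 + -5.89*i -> [-0.26, -6.15, -12.04, -17.93, -23.82]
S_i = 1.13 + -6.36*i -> [1.13, -5.23, -11.59, -17.95, -24.31]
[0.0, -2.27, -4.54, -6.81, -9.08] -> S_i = 0.00 + -2.27*i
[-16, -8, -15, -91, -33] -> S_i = Random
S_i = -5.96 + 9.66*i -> [-5.96, 3.7, 13.36, 23.02, 32.68]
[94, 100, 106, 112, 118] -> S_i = 94 + 6*i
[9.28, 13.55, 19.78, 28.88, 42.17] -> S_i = 9.28*1.46^i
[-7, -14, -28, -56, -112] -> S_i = -7*2^i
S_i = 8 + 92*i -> [8, 100, 192, 284, 376]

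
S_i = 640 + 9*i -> [640, 649, 658, 667, 676]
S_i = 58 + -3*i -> [58, 55, 52, 49, 46]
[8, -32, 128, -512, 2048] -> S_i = 8*-4^i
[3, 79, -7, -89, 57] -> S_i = Random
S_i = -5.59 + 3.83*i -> [-5.59, -1.76, 2.07, 5.9, 9.73]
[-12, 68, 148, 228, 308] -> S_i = -12 + 80*i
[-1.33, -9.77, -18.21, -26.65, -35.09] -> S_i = -1.33 + -8.44*i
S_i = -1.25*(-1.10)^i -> [-1.25, 1.38, -1.51, 1.66, -1.83]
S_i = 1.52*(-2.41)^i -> [1.52, -3.66, 8.83, -21.28, 51.28]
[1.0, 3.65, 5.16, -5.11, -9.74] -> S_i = Random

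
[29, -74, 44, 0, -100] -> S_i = Random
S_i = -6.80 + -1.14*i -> [-6.8, -7.94, -9.08, -10.22, -11.36]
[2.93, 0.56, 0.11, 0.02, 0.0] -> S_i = 2.93*0.19^i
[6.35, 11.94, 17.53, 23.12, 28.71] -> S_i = 6.35 + 5.59*i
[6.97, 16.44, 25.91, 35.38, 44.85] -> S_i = 6.97 + 9.47*i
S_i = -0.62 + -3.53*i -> [-0.62, -4.15, -7.68, -11.21, -14.74]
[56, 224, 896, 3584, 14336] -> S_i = 56*4^i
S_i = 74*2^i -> [74, 148, 296, 592, 1184]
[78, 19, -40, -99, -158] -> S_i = 78 + -59*i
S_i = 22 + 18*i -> [22, 40, 58, 76, 94]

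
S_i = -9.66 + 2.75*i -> [-9.66, -6.91, -4.16, -1.41, 1.34]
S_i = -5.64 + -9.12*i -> [-5.64, -14.76, -23.88, -33.0, -42.12]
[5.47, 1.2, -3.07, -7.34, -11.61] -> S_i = 5.47 + -4.27*i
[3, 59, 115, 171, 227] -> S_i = 3 + 56*i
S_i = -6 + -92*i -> [-6, -98, -190, -282, -374]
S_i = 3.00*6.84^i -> [3.0, 20.52, 140.36, 960.04, 6566.68]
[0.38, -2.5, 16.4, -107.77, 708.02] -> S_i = 0.38*(-6.57)^i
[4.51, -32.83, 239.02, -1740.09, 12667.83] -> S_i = 4.51*(-7.28)^i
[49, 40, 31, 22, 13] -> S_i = 49 + -9*i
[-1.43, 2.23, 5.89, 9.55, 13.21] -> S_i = -1.43 + 3.66*i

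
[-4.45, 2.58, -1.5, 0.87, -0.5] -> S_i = -4.45*(-0.58)^i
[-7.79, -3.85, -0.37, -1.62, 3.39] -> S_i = Random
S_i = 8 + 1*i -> [8, 9, 10, 11, 12]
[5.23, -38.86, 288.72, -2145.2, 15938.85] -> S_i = 5.23*(-7.43)^i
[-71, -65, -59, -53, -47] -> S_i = -71 + 6*i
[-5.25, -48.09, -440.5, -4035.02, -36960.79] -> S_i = -5.25*9.16^i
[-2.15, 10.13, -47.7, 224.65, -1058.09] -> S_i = -2.15*(-4.71)^i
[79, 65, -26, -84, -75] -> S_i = Random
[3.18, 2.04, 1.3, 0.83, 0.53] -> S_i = 3.18*0.64^i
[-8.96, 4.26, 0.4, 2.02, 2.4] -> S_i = Random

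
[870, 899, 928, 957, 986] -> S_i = 870 + 29*i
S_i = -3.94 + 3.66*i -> [-3.94, -0.28, 3.38, 7.04, 10.7]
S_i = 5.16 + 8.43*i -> [5.16, 13.59, 22.02, 30.45, 38.88]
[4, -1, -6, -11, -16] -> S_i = 4 + -5*i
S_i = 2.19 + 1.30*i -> [2.19, 3.49, 4.79, 6.09, 7.39]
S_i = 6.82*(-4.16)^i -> [6.82, -28.37, 118.02, -490.98, 2042.48]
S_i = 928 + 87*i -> [928, 1015, 1102, 1189, 1276]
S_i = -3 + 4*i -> [-3, 1, 5, 9, 13]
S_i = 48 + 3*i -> [48, 51, 54, 57, 60]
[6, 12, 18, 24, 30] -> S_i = 6 + 6*i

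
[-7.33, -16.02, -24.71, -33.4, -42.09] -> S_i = -7.33 + -8.69*i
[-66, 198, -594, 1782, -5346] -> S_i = -66*-3^i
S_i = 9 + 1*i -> [9, 10, 11, 12, 13]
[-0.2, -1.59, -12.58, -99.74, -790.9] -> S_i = -0.20*7.93^i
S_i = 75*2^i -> [75, 150, 300, 600, 1200]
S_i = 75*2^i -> [75, 150, 300, 600, 1200]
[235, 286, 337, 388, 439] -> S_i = 235 + 51*i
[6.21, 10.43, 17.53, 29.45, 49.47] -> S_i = 6.21*1.68^i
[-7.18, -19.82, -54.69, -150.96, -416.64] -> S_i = -7.18*2.76^i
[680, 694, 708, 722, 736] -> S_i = 680 + 14*i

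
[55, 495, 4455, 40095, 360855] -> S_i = 55*9^i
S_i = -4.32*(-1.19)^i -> [-4.32, 5.14, -6.12, 7.28, -8.66]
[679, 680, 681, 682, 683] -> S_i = 679 + 1*i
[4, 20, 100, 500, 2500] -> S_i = 4*5^i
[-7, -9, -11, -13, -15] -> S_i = -7 + -2*i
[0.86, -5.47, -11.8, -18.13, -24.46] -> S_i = 0.86 + -6.33*i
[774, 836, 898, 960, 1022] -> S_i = 774 + 62*i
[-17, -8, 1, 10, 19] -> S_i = -17 + 9*i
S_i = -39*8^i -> [-39, -312, -2496, -19968, -159744]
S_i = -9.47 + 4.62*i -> [-9.47, -4.85, -0.23, 4.39, 9.01]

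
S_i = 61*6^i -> [61, 366, 2196, 13176, 79056]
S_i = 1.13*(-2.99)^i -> [1.13, -3.38, 10.1, -30.21, 90.32]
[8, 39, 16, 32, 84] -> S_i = Random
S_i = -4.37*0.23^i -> [-4.37, -1.01, -0.23, -0.05, -0.01]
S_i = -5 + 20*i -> [-5, 15, 35, 55, 75]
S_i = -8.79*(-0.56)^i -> [-8.79, 4.92, -2.76, 1.54, -0.86]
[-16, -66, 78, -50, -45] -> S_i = Random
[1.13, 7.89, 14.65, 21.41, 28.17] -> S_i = 1.13 + 6.76*i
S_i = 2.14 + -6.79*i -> [2.14, -4.65, -11.44, -18.23, -25.02]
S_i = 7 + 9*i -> [7, 16, 25, 34, 43]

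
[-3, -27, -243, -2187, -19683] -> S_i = -3*9^i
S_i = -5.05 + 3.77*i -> [-5.05, -1.28, 2.49, 6.26, 10.03]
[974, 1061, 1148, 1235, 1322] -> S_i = 974 + 87*i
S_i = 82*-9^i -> [82, -738, 6642, -59778, 538002]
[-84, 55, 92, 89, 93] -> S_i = Random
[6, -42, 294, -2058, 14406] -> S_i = 6*-7^i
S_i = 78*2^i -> [78, 156, 312, 624, 1248]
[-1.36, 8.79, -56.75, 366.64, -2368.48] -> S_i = -1.36*(-6.46)^i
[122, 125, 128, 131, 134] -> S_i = 122 + 3*i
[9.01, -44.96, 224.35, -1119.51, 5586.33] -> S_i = 9.01*(-4.99)^i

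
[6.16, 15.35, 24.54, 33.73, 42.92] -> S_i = 6.16 + 9.19*i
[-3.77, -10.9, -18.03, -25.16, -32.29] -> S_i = -3.77 + -7.13*i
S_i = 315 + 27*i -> [315, 342, 369, 396, 423]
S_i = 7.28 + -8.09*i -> [7.28, -0.81, -8.9, -16.99, -25.08]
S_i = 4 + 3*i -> [4, 7, 10, 13, 16]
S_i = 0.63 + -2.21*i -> [0.63, -1.58, -3.79, -6.0, -8.21]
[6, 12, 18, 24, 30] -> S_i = 6 + 6*i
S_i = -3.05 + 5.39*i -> [-3.05, 2.34, 7.73, 13.12, 18.51]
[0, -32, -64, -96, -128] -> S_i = 0 + -32*i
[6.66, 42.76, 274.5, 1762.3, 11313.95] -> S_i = 6.66*6.42^i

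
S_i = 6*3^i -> [6, 18, 54, 162, 486]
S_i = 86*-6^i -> [86, -516, 3096, -18576, 111456]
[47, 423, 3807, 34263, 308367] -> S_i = 47*9^i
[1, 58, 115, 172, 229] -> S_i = 1 + 57*i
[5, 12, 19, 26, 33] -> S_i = 5 + 7*i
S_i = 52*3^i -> [52, 156, 468, 1404, 4212]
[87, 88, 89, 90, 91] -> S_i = 87 + 1*i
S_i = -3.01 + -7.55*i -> [-3.01, -10.56, -18.11, -25.66, -33.21]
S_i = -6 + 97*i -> [-6, 91, 188, 285, 382]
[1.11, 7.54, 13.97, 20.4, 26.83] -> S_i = 1.11 + 6.43*i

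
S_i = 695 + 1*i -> [695, 696, 697, 698, 699]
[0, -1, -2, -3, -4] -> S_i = 0 + -1*i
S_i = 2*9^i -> [2, 18, 162, 1458, 13122]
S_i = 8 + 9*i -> [8, 17, 26, 35, 44]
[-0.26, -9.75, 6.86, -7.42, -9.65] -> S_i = Random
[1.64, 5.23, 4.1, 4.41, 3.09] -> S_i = Random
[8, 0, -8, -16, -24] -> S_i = 8 + -8*i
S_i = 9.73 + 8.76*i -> [9.73, 18.49, 27.25, 36.01, 44.77]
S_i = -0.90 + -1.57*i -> [-0.9, -2.47, -4.04, -5.61, -7.18]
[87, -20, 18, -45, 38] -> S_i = Random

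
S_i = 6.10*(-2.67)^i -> [6.1, -16.29, 43.49, -116.11, 310.01]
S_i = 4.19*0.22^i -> [4.19, 0.92, 0.2, 0.04, 0.01]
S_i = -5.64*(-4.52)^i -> [-5.64, 25.49, -115.23, 520.83, -2354.14]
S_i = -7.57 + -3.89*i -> [-7.57, -11.46, -15.35, -19.24, -23.13]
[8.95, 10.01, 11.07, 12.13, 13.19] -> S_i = 8.95 + 1.06*i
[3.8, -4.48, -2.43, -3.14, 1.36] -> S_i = Random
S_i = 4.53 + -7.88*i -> [4.53, -3.35, -11.23, -19.11, -26.99]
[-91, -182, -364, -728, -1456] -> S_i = -91*2^i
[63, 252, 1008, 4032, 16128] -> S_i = 63*4^i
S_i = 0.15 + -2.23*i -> [0.15, -2.08, -4.31, -6.54, -8.77]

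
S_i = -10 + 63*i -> [-10, 53, 116, 179, 242]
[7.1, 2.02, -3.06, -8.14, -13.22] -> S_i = 7.10 + -5.08*i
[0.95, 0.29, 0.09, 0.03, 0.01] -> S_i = 0.95*0.31^i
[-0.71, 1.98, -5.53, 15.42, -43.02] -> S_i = -0.71*(-2.79)^i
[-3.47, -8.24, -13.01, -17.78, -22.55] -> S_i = -3.47 + -4.77*i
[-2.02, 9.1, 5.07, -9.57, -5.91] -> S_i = Random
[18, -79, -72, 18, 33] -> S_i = Random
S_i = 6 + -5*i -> [6, 1, -4, -9, -14]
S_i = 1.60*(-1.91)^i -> [1.6, -3.06, 5.84, -11.15, 21.29]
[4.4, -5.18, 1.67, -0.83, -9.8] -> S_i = Random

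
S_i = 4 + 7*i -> [4, 11, 18, 25, 32]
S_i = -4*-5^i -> [-4, 20, -100, 500, -2500]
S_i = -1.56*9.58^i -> [-1.56, -14.94, -143.17, -1371.58, -13139.74]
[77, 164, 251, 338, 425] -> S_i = 77 + 87*i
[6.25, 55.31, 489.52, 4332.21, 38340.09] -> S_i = 6.25*8.85^i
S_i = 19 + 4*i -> [19, 23, 27, 31, 35]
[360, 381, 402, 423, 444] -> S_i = 360 + 21*i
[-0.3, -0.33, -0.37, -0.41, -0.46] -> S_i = -0.30*1.11^i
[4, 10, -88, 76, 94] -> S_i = Random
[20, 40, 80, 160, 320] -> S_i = 20*2^i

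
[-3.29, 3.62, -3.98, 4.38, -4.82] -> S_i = -3.29*(-1.10)^i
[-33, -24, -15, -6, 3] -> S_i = -33 + 9*i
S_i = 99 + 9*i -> [99, 108, 117, 126, 135]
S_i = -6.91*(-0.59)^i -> [-6.91, 4.08, -2.41, 1.42, -0.84]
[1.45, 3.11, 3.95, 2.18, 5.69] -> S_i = Random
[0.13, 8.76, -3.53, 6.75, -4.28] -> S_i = Random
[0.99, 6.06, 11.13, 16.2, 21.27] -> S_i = 0.99 + 5.07*i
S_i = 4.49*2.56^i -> [4.49, 11.49, 29.43, 75.33, 192.84]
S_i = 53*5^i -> [53, 265, 1325, 6625, 33125]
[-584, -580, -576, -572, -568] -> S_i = -584 + 4*i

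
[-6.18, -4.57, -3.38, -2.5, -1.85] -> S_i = -6.18*0.74^i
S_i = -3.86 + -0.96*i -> [-3.86, -4.82, -5.78, -6.74, -7.7]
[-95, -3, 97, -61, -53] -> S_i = Random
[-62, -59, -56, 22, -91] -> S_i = Random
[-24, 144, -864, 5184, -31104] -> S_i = -24*-6^i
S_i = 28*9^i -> [28, 252, 2268, 20412, 183708]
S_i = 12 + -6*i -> [12, 6, 0, -6, -12]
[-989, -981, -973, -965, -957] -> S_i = -989 + 8*i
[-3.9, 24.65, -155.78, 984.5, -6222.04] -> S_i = -3.90*(-6.32)^i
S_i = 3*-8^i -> [3, -24, 192, -1536, 12288]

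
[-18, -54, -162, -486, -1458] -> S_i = -18*3^i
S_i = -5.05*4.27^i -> [-5.05, -21.56, -92.08, -393.17, -1678.82]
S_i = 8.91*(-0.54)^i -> [8.91, -4.81, 2.6, -1.4, 0.76]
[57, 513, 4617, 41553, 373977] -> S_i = 57*9^i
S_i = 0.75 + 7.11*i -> [0.75, 7.86, 14.97, 22.08, 29.19]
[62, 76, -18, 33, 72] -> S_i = Random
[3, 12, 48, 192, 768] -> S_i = 3*4^i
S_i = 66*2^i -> [66, 132, 264, 528, 1056]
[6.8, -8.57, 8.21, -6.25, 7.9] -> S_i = Random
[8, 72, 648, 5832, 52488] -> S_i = 8*9^i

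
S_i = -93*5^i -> [-93, -465, -2325, -11625, -58125]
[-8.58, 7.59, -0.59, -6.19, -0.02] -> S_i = Random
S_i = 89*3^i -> [89, 267, 801, 2403, 7209]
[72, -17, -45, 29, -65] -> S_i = Random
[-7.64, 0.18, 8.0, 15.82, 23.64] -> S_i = -7.64 + 7.82*i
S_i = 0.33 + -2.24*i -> [0.33, -1.91, -4.15, -6.39, -8.63]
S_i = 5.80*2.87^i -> [5.8, 16.65, 47.77, 137.11, 393.51]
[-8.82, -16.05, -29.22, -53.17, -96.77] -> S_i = -8.82*1.82^i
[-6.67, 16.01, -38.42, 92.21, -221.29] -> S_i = -6.67*(-2.40)^i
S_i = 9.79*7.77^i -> [9.79, 76.07, 591.05, 4592.46, 35683.44]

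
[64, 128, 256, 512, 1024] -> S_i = 64*2^i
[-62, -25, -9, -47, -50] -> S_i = Random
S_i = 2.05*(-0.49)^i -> [2.05, -1.0, 0.49, -0.24, 0.12]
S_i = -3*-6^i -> [-3, 18, -108, 648, -3888]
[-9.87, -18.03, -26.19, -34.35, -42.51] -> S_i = -9.87 + -8.16*i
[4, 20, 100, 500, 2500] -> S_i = 4*5^i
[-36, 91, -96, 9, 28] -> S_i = Random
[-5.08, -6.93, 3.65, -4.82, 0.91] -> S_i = Random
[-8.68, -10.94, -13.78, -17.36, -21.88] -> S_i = -8.68*1.26^i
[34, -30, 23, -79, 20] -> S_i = Random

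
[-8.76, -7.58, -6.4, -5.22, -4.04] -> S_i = -8.76 + 1.18*i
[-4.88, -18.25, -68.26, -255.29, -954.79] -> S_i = -4.88*3.74^i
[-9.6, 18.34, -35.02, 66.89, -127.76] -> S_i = -9.60*(-1.91)^i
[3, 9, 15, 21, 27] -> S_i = 3 + 6*i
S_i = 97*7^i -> [97, 679, 4753, 33271, 232897]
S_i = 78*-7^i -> [78, -546, 3822, -26754, 187278]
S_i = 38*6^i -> [38, 228, 1368, 8208, 49248]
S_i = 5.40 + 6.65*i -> [5.4, 12.05, 18.7, 25.35, 32.0]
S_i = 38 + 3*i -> [38, 41, 44, 47, 50]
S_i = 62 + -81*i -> [62, -19, -100, -181, -262]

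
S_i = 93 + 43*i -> [93, 136, 179, 222, 265]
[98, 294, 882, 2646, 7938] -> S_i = 98*3^i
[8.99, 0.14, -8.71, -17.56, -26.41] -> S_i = 8.99 + -8.85*i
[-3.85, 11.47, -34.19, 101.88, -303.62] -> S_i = -3.85*(-2.98)^i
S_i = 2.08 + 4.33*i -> [2.08, 6.41, 10.74, 15.07, 19.4]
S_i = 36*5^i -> [36, 180, 900, 4500, 22500]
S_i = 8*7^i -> [8, 56, 392, 2744, 19208]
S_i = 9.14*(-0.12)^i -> [9.14, -1.1, 0.13, -0.02, 0.0]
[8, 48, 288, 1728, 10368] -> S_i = 8*6^i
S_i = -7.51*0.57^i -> [-7.51, -4.28, -2.44, -1.39, -0.79]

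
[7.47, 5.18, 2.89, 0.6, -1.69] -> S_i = 7.47 + -2.29*i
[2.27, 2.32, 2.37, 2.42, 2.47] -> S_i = 2.27 + 0.05*i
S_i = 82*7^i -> [82, 574, 4018, 28126, 196882]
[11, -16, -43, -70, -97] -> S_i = 11 + -27*i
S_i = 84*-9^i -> [84, -756, 6804, -61236, 551124]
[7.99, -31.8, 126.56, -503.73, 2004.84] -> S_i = 7.99*(-3.98)^i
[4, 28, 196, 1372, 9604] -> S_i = 4*7^i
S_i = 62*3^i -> [62, 186, 558, 1674, 5022]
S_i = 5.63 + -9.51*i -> [5.63, -3.88, -13.39, -22.9, -32.41]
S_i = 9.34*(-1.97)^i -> [9.34, -18.4, 36.25, -71.41, 140.67]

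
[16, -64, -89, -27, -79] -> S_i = Random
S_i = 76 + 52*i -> [76, 128, 180, 232, 284]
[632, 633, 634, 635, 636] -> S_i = 632 + 1*i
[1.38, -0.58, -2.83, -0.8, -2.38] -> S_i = Random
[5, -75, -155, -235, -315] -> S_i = 5 + -80*i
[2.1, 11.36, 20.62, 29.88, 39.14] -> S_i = 2.10 + 9.26*i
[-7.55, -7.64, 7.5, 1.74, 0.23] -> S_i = Random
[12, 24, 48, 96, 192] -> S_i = 12*2^i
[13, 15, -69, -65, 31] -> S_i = Random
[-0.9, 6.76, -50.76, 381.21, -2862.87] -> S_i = -0.90*(-7.51)^i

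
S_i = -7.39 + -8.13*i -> [-7.39, -15.52, -23.65, -31.78, -39.91]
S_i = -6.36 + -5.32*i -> [-6.36, -11.68, -17.0, -22.32, -27.64]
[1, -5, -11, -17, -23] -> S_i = 1 + -6*i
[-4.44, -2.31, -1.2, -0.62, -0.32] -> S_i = -4.44*0.52^i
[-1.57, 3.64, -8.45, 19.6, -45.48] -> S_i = -1.57*(-2.32)^i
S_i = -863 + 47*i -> [-863, -816, -769, -722, -675]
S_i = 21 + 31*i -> [21, 52, 83, 114, 145]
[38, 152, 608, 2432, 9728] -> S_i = 38*4^i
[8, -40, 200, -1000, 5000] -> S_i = 8*-5^i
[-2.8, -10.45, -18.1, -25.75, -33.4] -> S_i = -2.80 + -7.65*i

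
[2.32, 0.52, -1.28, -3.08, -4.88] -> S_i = 2.32 + -1.80*i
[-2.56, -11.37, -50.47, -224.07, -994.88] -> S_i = -2.56*4.44^i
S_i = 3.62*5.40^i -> [3.62, 19.55, 105.56, 570.02, 3078.11]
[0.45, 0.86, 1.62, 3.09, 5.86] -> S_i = 0.45*1.90^i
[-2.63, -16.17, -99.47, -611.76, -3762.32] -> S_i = -2.63*6.15^i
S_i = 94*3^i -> [94, 282, 846, 2538, 7614]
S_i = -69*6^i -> [-69, -414, -2484, -14904, -89424]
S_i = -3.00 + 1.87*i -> [-3.0, -1.13, 0.74, 2.61, 4.48]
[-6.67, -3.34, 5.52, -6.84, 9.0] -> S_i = Random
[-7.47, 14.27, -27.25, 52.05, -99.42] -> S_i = -7.47*(-1.91)^i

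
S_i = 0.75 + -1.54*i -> [0.75, -0.79, -2.33, -3.87, -5.41]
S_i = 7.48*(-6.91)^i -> [7.48, -51.69, 357.16, -2467.95, 17053.51]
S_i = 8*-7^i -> [8, -56, 392, -2744, 19208]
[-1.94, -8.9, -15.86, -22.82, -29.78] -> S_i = -1.94 + -6.96*i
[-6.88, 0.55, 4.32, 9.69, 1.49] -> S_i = Random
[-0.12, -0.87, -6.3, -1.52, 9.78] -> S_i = Random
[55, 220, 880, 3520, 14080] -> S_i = 55*4^i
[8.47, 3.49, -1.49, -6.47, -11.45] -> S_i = 8.47 + -4.98*i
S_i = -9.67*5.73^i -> [-9.67, -55.41, -317.49, -1819.24, -10424.25]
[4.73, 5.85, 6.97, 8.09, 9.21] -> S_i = 4.73 + 1.12*i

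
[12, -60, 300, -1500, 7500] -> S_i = 12*-5^i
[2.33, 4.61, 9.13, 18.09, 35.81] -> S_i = 2.33*1.98^i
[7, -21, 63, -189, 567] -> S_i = 7*-3^i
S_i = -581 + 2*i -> [-581, -579, -577, -575, -573]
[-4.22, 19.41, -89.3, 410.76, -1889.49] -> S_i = -4.22*(-4.60)^i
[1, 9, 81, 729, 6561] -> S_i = 1*9^i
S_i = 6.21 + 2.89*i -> [6.21, 9.1, 11.99, 14.88, 17.77]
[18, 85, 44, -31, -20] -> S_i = Random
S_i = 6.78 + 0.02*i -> [6.78, 6.8, 6.82, 6.84, 6.86]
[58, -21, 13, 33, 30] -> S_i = Random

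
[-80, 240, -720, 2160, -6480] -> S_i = -80*-3^i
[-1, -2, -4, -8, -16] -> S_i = -1*2^i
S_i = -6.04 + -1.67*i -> [-6.04, -7.71, -9.38, -11.05, -12.72]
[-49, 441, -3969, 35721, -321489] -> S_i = -49*-9^i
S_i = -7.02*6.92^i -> [-7.02, -48.58, -336.16, -2326.24, -16097.61]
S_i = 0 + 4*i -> [0, 4, 8, 12, 16]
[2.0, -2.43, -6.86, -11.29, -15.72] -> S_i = 2.00 + -4.43*i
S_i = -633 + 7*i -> [-633, -626, -619, -612, -605]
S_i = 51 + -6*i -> [51, 45, 39, 33, 27]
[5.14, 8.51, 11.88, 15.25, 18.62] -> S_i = 5.14 + 3.37*i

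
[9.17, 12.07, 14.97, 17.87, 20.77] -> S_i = 9.17 + 2.90*i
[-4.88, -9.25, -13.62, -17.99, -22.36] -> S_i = -4.88 + -4.37*i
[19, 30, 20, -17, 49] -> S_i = Random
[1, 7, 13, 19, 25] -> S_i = 1 + 6*i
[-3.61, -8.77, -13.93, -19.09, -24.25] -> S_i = -3.61 + -5.16*i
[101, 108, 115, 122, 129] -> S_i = 101 + 7*i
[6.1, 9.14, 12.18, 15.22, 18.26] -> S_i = 6.10 + 3.04*i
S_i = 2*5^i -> [2, 10, 50, 250, 1250]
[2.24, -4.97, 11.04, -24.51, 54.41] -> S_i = 2.24*(-2.22)^i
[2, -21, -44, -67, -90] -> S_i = 2 + -23*i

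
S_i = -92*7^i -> [-92, -644, -4508, -31556, -220892]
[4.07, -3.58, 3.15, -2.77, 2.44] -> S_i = 4.07*(-0.88)^i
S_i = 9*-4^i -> [9, -36, 144, -576, 2304]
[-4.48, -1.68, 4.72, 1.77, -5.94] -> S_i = Random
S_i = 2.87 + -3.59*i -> [2.87, -0.72, -4.31, -7.9, -11.49]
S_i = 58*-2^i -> [58, -116, 232, -464, 928]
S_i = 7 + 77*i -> [7, 84, 161, 238, 315]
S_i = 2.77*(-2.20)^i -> [2.77, -6.09, 13.41, -29.49, 64.89]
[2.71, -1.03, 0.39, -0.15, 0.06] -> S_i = 2.71*(-0.38)^i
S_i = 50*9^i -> [50, 450, 4050, 36450, 328050]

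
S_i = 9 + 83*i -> [9, 92, 175, 258, 341]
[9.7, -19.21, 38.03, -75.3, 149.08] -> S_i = 9.70*(-1.98)^i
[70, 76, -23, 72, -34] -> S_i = Random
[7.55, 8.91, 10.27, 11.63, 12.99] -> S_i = 7.55 + 1.36*i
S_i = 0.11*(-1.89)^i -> [0.11, -0.21, 0.39, -0.74, 1.4]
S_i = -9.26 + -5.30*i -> [-9.26, -14.56, -19.86, -25.16, -30.46]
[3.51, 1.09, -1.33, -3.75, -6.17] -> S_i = 3.51 + -2.42*i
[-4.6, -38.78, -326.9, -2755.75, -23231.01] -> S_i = -4.60*8.43^i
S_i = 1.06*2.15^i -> [1.06, 2.28, 4.9, 10.53, 22.65]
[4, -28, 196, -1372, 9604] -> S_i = 4*-7^i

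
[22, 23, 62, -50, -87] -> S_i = Random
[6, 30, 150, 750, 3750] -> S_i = 6*5^i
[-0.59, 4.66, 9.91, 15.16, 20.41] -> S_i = -0.59 + 5.25*i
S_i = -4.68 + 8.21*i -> [-4.68, 3.53, 11.74, 19.95, 28.16]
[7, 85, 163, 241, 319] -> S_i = 7 + 78*i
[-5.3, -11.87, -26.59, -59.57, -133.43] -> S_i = -5.30*2.24^i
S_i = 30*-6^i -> [30, -180, 1080, -6480, 38880]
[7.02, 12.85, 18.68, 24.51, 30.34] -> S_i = 7.02 + 5.83*i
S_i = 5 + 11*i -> [5, 16, 27, 38, 49]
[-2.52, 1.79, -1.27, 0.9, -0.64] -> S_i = -2.52*(-0.71)^i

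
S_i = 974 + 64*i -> [974, 1038, 1102, 1166, 1230]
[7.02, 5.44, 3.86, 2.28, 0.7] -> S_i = 7.02 + -1.58*i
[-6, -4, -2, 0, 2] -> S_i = -6 + 2*i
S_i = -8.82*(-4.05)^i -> [-8.82, 35.72, -144.67, 585.91, -2372.95]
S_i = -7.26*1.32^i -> [-7.26, -9.58, -12.65, -16.7, -22.04]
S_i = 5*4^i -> [5, 20, 80, 320, 1280]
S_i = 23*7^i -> [23, 161, 1127, 7889, 55223]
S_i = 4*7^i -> [4, 28, 196, 1372, 9604]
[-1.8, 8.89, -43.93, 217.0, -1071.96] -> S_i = -1.80*(-4.94)^i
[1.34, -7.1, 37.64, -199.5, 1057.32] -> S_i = 1.34*(-5.30)^i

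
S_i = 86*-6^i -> [86, -516, 3096, -18576, 111456]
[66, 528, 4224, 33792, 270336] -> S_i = 66*8^i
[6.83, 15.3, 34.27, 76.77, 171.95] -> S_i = 6.83*2.24^i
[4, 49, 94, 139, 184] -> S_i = 4 + 45*i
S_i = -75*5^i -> [-75, -375, -1875, -9375, -46875]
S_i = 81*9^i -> [81, 729, 6561, 59049, 531441]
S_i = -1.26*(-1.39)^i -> [-1.26, 1.75, -2.43, 3.38, -4.7]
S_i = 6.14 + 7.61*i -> [6.14, 13.75, 21.36, 28.97, 36.58]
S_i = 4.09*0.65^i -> [4.09, 2.66, 1.73, 1.12, 0.73]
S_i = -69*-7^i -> [-69, 483, -3381, 23667, -165669]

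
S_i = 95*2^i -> [95, 190, 380, 760, 1520]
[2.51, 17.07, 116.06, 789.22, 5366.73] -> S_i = 2.51*6.80^i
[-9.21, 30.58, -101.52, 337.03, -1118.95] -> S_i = -9.21*(-3.32)^i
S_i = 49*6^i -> [49, 294, 1764, 10584, 63504]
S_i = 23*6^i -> [23, 138, 828, 4968, 29808]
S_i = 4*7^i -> [4, 28, 196, 1372, 9604]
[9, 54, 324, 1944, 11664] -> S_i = 9*6^i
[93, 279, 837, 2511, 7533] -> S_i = 93*3^i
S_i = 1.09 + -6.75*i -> [1.09, -5.66, -12.41, -19.16, -25.91]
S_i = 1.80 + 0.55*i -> [1.8, 2.35, 2.9, 3.45, 4.0]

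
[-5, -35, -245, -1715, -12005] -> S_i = -5*7^i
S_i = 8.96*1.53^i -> [8.96, 13.71, 20.97, 32.09, 49.1]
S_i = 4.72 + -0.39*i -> [4.72, 4.33, 3.94, 3.55, 3.16]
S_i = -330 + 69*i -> [-330, -261, -192, -123, -54]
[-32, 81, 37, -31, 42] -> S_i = Random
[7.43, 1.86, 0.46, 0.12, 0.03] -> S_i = 7.43*0.25^i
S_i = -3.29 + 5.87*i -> [-3.29, 2.58, 8.45, 14.32, 20.19]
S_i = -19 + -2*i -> [-19, -21, -23, -25, -27]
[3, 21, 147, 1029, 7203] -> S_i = 3*7^i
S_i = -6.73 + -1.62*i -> [-6.73, -8.35, -9.97, -11.59, -13.21]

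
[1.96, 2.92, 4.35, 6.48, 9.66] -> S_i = 1.96*1.49^i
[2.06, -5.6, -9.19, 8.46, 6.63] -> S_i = Random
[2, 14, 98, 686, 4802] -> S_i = 2*7^i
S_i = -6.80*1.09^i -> [-6.8, -7.41, -8.08, -8.81, -9.6]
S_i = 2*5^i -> [2, 10, 50, 250, 1250]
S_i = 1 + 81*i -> [1, 82, 163, 244, 325]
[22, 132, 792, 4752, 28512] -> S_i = 22*6^i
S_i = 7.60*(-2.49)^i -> [7.6, -18.92, 47.12, -117.33, 292.15]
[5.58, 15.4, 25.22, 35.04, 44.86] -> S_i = 5.58 + 9.82*i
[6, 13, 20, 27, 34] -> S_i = 6 + 7*i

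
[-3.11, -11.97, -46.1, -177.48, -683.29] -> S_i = -3.11*3.85^i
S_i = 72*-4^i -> [72, -288, 1152, -4608, 18432]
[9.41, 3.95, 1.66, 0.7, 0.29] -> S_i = 9.41*0.42^i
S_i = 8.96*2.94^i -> [8.96, 26.34, 77.45, 227.69, 669.42]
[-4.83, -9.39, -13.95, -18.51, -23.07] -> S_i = -4.83 + -4.56*i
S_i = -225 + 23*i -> [-225, -202, -179, -156, -133]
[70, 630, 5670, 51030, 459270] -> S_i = 70*9^i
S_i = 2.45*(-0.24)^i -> [2.45, -0.59, 0.14, -0.03, 0.01]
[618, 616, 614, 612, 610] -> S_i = 618 + -2*i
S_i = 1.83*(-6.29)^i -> [1.83, -11.51, 72.4, -455.41, 2864.53]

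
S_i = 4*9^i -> [4, 36, 324, 2916, 26244]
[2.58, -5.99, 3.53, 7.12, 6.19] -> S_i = Random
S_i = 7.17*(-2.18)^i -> [7.17, -15.63, 34.07, -74.28, 161.94]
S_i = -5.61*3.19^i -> [-5.61, -17.9, -57.09, -182.11, -580.93]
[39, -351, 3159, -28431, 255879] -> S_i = 39*-9^i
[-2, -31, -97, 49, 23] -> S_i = Random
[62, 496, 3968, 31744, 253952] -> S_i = 62*8^i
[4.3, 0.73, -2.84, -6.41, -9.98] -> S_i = 4.30 + -3.57*i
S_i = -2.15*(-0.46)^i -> [-2.15, 0.99, -0.45, 0.21, -0.1]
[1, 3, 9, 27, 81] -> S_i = 1*3^i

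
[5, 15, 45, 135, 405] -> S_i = 5*3^i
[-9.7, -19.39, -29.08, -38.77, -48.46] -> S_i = -9.70 + -9.69*i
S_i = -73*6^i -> [-73, -438, -2628, -15768, -94608]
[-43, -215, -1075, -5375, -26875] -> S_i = -43*5^i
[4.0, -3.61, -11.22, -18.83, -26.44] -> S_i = 4.00 + -7.61*i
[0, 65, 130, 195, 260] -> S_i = 0 + 65*i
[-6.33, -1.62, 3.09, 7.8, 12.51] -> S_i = -6.33 + 4.71*i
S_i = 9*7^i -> [9, 63, 441, 3087, 21609]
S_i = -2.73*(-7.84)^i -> [-2.73, 21.4, -167.8, 1315.56, -10313.99]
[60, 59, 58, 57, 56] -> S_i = 60 + -1*i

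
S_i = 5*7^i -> [5, 35, 245, 1715, 12005]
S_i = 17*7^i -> [17, 119, 833, 5831, 40817]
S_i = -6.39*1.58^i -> [-6.39, -10.1, -15.95, -25.2, -39.82]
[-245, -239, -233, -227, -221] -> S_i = -245 + 6*i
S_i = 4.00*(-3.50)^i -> [4.0, -14.0, 49.0, -171.5, 600.25]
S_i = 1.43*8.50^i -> [1.43, 12.16, 103.32, 878.2, 7464.69]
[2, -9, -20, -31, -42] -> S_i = 2 + -11*i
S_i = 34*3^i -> [34, 102, 306, 918, 2754]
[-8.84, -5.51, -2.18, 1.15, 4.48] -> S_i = -8.84 + 3.33*i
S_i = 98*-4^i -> [98, -392, 1568, -6272, 25088]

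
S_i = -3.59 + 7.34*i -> [-3.59, 3.75, 11.09, 18.43, 25.77]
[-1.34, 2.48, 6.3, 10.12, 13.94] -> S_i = -1.34 + 3.82*i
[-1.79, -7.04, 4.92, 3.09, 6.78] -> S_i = Random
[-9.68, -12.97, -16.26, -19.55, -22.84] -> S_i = -9.68 + -3.29*i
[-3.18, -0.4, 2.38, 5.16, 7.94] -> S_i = -3.18 + 2.78*i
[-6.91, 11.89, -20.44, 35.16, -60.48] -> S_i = -6.91*(-1.72)^i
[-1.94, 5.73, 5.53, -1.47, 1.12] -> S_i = Random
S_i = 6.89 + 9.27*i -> [6.89, 16.16, 25.43, 34.7, 43.97]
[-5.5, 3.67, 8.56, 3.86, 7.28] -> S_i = Random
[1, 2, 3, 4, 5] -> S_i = 1 + 1*i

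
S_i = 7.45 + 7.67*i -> [7.45, 15.12, 22.79, 30.46, 38.13]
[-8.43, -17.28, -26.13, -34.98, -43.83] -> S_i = -8.43 + -8.85*i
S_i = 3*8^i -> [3, 24, 192, 1536, 12288]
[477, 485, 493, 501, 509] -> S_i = 477 + 8*i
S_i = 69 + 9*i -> [69, 78, 87, 96, 105]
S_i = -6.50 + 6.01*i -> [-6.5, -0.49, 5.52, 11.53, 17.54]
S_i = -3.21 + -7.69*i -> [-3.21, -10.9, -18.59, -26.28, -33.97]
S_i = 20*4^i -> [20, 80, 320, 1280, 5120]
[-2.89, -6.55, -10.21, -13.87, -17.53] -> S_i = -2.89 + -3.66*i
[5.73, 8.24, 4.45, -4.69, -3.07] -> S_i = Random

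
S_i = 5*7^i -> [5, 35, 245, 1715, 12005]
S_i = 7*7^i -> [7, 49, 343, 2401, 16807]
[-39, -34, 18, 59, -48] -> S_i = Random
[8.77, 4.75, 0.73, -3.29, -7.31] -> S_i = 8.77 + -4.02*i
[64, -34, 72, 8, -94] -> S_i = Random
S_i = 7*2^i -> [7, 14, 28, 56, 112]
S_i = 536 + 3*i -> [536, 539, 542, 545, 548]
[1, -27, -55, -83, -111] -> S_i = 1 + -28*i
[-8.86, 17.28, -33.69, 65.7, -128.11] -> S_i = -8.86*(-1.95)^i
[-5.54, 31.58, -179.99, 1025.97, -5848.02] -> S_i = -5.54*(-5.70)^i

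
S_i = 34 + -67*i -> [34, -33, -100, -167, -234]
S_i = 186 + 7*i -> [186, 193, 200, 207, 214]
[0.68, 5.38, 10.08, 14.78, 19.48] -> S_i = 0.68 + 4.70*i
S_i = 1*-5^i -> [1, -5, 25, -125, 625]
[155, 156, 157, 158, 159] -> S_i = 155 + 1*i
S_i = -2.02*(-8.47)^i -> [-2.02, 17.11, -144.92, 1227.44, -10396.45]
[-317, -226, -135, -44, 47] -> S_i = -317 + 91*i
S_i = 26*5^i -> [26, 130, 650, 3250, 16250]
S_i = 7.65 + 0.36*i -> [7.65, 8.01, 8.37, 8.73, 9.09]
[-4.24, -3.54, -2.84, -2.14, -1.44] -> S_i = -4.24 + 0.70*i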